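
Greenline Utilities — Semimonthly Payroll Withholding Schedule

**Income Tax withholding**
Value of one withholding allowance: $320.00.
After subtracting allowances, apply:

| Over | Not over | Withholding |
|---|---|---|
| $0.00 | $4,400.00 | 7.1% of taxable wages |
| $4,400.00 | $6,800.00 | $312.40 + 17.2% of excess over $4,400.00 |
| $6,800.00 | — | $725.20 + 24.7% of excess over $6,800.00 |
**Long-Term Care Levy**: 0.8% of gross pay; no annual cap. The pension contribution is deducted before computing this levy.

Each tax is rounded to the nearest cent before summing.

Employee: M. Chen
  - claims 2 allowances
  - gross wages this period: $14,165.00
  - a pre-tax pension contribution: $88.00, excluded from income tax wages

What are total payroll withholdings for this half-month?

Income Tax: taxable = $14,165.00 − $88.00 − 2×$320.00 = $13,437.00
  $725.20 + 24.7% × ($13,437.00 − $6,800.00) = $725.20 + 24.7% × $6,637.00 = $2,364.54
Long-Term Care Levy: 0.8% × $14,077.00 = $112.62
Total: $2,364.54 + $112.62 = $2,477.16

$2,477.16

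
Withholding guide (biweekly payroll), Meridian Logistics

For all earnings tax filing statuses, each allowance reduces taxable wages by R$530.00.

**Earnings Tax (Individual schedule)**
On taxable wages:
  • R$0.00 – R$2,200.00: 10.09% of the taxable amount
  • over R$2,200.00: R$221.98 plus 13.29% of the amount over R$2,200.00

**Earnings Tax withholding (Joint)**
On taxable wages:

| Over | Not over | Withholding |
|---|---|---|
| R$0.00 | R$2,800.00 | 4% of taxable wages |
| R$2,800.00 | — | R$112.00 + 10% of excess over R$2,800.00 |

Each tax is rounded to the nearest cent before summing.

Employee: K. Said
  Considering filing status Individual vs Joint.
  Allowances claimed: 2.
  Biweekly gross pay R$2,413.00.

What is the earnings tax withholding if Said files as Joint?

R$54.12

Earnings Tax (Joint): taxable = R$2,413.00 − 2×R$530.00 = R$1,353.00
  4% × R$1,353.00 = R$54.12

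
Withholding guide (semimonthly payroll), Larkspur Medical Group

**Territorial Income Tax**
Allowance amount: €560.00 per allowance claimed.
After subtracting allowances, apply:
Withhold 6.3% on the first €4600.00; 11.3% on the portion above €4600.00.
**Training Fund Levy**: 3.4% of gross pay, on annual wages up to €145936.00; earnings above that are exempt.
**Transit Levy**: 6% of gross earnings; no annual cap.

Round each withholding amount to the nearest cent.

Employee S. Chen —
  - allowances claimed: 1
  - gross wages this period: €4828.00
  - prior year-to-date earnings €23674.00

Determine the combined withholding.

Territorial Income Tax: taxable = €4828.00 − 1×€560.00 = €4268.00
  6.3% × €4268.00 = €268.88
Training Fund Levy: 3.4% × €4828.00 = €164.15
Transit Levy: 6% × €4828.00 = €289.68
Total: €268.88 + €164.15 + €289.68 = €722.71

€722.71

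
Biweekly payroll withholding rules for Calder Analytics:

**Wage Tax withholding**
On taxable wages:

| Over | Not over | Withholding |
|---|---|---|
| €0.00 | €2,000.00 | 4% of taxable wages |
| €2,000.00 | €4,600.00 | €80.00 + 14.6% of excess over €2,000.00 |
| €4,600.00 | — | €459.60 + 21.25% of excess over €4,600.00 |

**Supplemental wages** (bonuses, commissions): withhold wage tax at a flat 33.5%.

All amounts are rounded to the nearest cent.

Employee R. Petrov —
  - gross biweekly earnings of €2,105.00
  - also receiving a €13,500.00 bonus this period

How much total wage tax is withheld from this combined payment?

Wage Tax: taxable = €2,105.00
  €80.00 + 14.6% × (€2,105.00 − €2,000.00) = €80.00 + 14.6% × €105.00 = €95.33
Supplemental (33.5% flat on bonus): 33.5% × €13,500.00 = €4,522.50
Total wage tax: €95.33 + €4,522.50 = €4,617.83

€4,617.83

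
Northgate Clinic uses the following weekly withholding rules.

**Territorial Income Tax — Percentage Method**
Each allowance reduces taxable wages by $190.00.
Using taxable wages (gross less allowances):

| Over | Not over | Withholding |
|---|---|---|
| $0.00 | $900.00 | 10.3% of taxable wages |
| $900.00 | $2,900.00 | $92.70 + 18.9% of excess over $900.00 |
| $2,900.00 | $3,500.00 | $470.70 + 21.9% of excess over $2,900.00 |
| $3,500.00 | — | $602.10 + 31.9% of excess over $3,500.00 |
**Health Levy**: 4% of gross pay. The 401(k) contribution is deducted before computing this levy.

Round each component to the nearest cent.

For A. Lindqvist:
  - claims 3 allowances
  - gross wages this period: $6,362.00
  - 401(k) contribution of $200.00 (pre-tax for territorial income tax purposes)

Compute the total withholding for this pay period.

Territorial Income Tax: taxable = $6,362.00 − $200.00 − 3×$190.00 = $5,592.00
  $602.10 + 31.9% × ($5,592.00 − $3,500.00) = $602.10 + 31.9% × $2,092.00 = $1,269.45
Health Levy: 4% × $6,162.00 = $246.48
Total: $1,269.45 + $246.48 = $1,515.93

$1,515.93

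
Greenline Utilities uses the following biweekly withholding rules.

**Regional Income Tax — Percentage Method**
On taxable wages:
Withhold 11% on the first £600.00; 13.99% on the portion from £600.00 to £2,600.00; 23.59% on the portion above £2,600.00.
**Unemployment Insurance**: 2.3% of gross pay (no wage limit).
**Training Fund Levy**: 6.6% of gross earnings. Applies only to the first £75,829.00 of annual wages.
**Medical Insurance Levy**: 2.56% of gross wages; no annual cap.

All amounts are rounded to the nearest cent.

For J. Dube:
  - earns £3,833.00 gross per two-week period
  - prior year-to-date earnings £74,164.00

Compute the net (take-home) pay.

Regional Income Tax: taxable = £3,833.00
  £345.80 + 23.59% × (£3,833.00 − £2,600.00) = £345.80 + 23.59% × £1,233.00 = £636.66
Unemployment Insurance: 2.3% × £3,833.00 = £88.16
Training Fund Levy: cap £75,829.00 − YTD £74,164.00 = £1,665.00 subject; 6.6% × £1,665.00 = £109.89
Medical Insurance Levy: 2.56% × £3,833.00 = £98.12
Total withheld: £636.66 + £88.16 + £109.89 + £98.12 = £932.83
Net pay: £3,833.00 − £932.83 = £2,900.17

£2,900.17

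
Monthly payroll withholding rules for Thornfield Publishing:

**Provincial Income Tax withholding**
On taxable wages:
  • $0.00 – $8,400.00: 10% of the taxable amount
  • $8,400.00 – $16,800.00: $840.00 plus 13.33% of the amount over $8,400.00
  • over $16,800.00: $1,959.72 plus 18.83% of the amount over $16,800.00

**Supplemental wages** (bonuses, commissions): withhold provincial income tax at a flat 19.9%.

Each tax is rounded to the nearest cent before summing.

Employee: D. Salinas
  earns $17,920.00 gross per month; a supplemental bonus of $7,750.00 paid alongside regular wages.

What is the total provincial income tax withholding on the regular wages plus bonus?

Provincial Income Tax: taxable = $17,920.00
  $1,959.72 + 18.83% × ($17,920.00 − $16,800.00) = $1,959.72 + 18.83% × $1,120.00 = $2,170.62
Supplemental (19.9% flat on bonus): 19.9% × $7,750.00 = $1,542.25
Total provincial income tax: $2,170.62 + $1,542.25 = $3,712.87

$3,712.87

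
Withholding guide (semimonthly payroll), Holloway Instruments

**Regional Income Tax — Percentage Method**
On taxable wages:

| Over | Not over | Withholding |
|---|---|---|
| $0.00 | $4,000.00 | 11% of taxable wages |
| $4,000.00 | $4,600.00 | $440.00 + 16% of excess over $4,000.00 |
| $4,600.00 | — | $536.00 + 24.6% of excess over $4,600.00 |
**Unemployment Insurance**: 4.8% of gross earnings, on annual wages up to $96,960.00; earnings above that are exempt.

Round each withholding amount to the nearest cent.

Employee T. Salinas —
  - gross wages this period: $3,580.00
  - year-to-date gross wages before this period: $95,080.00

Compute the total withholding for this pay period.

$484.04

Regional Income Tax: taxable = $3,580.00
  11% × $3,580.00 = $393.80
Unemployment Insurance: cap $96,960.00 − YTD $95,080.00 = $1,880.00 subject; 4.8% × $1,880.00 = $90.24
Total: $393.80 + $90.24 = $484.04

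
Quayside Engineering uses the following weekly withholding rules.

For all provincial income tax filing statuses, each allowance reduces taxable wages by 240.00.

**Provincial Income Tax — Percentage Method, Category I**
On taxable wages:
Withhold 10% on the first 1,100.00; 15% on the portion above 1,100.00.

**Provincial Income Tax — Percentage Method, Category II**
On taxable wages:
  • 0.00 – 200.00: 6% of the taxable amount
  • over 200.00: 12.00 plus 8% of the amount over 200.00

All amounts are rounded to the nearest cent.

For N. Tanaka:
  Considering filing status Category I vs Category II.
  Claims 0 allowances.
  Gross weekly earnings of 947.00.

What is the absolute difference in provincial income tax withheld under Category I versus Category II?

Provincial Income Tax (Category I): taxable = 947.00
  10% × 947.00 = 94.70
Provincial Income Tax (Category II): taxable = 947.00
  12.00 + 8% × (947.00 − 200.00) = 12.00 + 8% × 747.00 = 71.76
Difference: |94.70 − 71.76| = 22.94 (higher under Category I)

22.94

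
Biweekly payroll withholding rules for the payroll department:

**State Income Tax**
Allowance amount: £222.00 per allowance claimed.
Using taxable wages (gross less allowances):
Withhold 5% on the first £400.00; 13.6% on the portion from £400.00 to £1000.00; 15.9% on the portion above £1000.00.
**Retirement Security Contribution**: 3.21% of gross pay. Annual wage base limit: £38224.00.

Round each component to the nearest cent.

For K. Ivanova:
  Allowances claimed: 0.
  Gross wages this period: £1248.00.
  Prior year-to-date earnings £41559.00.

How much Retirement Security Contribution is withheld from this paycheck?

Retirement Security Contribution: YTD £41559.00 ≥ cap £38224.00 → £0.00

£0.00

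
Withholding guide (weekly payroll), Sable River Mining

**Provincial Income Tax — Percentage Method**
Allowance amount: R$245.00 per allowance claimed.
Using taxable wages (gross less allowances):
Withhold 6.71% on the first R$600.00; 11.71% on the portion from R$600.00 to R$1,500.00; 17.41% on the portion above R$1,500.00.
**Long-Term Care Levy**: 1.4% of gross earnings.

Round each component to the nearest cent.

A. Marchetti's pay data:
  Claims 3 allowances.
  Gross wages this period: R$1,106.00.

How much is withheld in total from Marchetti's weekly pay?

Provincial Income Tax: taxable = R$1,106.00 − 3×R$245.00 = R$371.00
  6.71% × R$371.00 = R$24.89
Long-Term Care Levy: 1.4% × R$1,106.00 = R$15.48
Total: R$24.89 + R$15.48 = R$40.37

R$40.37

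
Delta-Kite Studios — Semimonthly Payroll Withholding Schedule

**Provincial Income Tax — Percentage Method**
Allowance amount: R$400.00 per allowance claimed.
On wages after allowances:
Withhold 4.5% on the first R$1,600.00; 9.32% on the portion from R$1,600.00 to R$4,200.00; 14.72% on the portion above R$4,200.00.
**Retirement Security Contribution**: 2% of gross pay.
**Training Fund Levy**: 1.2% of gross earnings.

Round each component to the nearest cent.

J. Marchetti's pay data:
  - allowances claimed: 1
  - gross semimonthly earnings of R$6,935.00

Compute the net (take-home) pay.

Provincial Income Tax: taxable = R$6,935.00 − 1×R$400.00 = R$6,535.00
  R$314.32 + 14.72% × (R$6,535.00 − R$4,200.00) = R$314.32 + 14.72% × R$2,335.00 = R$658.03
Retirement Security Contribution: 2% × R$6,935.00 = R$138.70
Training Fund Levy: 1.2% × R$6,935.00 = R$83.22
Total withheld: R$658.03 + R$138.70 + R$83.22 = R$879.95
Net pay: R$6,935.00 − R$879.95 = R$6,055.05

R$6,055.05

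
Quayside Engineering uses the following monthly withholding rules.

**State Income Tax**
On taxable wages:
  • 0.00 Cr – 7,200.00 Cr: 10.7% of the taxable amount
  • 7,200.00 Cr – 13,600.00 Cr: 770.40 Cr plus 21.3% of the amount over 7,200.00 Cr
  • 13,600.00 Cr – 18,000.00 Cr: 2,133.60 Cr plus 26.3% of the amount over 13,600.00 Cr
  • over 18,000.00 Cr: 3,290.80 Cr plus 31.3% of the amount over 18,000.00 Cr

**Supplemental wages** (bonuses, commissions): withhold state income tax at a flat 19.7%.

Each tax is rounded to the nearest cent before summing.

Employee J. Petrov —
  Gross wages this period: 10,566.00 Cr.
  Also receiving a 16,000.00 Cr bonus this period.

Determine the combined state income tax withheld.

State Income Tax: taxable = 10,566.00 Cr
  770.40 Cr + 21.3% × (10,566.00 Cr − 7,200.00 Cr) = 770.40 Cr + 21.3% × 3,366.00 Cr = 1,487.36 Cr
Supplemental (19.7% flat on bonus): 19.7% × 16,000.00 Cr = 3,152.00 Cr
Total state income tax: 1,487.36 Cr + 3,152.00 Cr = 4,639.36 Cr

4,639.36 Cr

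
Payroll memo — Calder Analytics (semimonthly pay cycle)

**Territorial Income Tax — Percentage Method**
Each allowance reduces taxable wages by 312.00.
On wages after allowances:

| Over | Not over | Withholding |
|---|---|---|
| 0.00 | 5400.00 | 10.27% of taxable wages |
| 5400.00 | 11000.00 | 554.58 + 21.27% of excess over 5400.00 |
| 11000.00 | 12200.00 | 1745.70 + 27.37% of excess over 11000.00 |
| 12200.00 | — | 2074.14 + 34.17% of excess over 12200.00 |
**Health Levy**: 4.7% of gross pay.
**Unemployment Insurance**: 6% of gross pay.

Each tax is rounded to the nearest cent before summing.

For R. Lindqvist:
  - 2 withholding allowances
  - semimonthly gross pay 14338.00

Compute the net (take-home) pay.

Territorial Income Tax: taxable = 14338.00 − 2×312.00 = 13714.00
  2074.14 + 34.17% × (13714.00 − 12200.00) = 2074.14 + 34.17% × 1514.00 = 2591.47
Health Levy: 4.7% × 14338.00 = 673.89
Unemployment Insurance: 6% × 14338.00 = 860.28
Total withheld: 2591.47 + 673.89 + 860.28 = 4125.64
Net pay: 14338.00 − 4125.64 = 10212.36

10212.36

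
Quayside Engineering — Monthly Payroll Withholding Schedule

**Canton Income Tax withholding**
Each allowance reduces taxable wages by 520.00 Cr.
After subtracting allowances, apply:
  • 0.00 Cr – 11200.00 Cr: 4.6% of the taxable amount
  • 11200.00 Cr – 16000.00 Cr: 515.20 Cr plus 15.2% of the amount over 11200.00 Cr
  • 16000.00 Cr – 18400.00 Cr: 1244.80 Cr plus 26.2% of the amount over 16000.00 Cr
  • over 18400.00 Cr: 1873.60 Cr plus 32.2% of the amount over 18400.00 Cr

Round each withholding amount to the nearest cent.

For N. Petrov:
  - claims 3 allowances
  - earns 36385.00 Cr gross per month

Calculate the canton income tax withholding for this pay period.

Canton Income Tax: taxable = 36385.00 Cr − 3×520.00 Cr = 34825.00 Cr
  1873.60 Cr + 32.2% × (34825.00 Cr − 18400.00 Cr) = 1873.60 Cr + 32.2% × 16425.00 Cr = 7162.45 Cr

7162.45 Cr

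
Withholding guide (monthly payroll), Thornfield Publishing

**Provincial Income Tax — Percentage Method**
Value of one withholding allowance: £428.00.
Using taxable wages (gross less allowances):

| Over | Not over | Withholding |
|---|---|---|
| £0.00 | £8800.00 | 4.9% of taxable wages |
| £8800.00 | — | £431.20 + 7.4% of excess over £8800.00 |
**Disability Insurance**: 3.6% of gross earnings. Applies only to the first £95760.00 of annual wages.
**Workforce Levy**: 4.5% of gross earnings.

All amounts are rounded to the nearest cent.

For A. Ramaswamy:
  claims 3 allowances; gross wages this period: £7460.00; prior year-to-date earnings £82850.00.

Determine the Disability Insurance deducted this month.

Disability Insurance: 3.6% × £7460.00 = £268.56

£268.56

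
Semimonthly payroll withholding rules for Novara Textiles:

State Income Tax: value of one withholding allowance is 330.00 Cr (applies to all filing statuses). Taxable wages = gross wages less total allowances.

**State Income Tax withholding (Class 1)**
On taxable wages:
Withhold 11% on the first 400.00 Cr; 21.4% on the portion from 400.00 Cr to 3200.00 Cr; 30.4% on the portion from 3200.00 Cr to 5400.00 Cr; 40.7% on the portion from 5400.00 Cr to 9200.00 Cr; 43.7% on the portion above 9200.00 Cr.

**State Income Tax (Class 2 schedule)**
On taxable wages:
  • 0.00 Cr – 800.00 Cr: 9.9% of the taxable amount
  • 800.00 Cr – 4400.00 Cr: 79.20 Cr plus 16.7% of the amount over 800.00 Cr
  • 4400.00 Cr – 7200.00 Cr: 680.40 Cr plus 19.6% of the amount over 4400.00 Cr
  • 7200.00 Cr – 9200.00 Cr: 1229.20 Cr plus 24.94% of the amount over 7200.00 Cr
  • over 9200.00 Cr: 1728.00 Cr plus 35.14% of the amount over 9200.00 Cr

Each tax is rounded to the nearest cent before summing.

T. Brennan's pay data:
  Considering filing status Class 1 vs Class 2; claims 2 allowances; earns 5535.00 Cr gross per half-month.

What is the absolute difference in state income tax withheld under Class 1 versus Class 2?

378.90 Cr

State Income Tax (Class 1): taxable = 5535.00 Cr − 2×330.00 Cr = 4875.00 Cr
  643.20 Cr + 30.4% × (4875.00 Cr − 3200.00 Cr) = 643.20 Cr + 30.4% × 1675.00 Cr = 1152.40 Cr
State Income Tax (Class 2): taxable = 5535.00 Cr − 2×330.00 Cr = 4875.00 Cr
  680.40 Cr + 19.6% × (4875.00 Cr − 4400.00 Cr) = 680.40 Cr + 19.6% × 475.00 Cr = 773.50 Cr
Difference: |1152.40 Cr − 773.50 Cr| = 378.90 Cr (higher under Class 1)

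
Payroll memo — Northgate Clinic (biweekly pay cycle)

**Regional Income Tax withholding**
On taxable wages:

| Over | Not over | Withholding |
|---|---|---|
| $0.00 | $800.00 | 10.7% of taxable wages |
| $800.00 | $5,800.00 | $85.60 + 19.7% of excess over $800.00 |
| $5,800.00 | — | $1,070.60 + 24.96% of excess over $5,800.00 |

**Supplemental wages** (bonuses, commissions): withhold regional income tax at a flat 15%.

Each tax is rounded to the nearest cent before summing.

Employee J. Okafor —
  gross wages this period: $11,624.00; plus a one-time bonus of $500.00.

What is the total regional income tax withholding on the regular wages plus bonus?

$2,599.27

Regional Income Tax: taxable = $11,624.00
  $1,070.60 + 24.96% × ($11,624.00 − $5,800.00) = $1,070.60 + 24.96% × $5,824.00 = $2,524.27
Supplemental (15% flat on bonus): 15% × $500.00 = $75.00
Total regional income tax: $2,524.27 + $75.00 = $2,599.27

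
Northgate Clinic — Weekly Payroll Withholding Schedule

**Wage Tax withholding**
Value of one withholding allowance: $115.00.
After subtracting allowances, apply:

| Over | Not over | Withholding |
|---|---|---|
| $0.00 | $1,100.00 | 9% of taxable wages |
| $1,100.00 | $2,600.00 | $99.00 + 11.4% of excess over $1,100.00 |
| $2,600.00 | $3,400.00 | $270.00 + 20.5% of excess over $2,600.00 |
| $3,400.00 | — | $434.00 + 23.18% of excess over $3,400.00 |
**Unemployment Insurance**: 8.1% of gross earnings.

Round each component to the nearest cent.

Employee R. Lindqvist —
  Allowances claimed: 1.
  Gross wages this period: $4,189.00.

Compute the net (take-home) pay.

$3,259.46

Wage Tax: taxable = $4,189.00 − 1×$115.00 = $4,074.00
  $434.00 + 23.18% × ($4,074.00 − $3,400.00) = $434.00 + 23.18% × $674.00 = $590.23
Unemployment Insurance: 8.1% × $4,189.00 = $339.31
Total withheld: $590.23 + $339.31 = $929.54
Net pay: $4,189.00 − $929.54 = $3,259.46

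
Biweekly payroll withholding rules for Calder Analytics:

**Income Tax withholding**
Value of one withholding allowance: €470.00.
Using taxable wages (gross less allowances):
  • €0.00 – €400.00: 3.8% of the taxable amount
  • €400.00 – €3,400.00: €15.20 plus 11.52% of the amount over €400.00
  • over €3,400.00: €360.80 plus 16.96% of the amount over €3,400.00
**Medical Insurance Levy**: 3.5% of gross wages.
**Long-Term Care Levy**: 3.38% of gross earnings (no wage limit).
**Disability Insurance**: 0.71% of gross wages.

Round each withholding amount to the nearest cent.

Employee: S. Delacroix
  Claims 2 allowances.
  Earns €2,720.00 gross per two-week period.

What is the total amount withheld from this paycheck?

Income Tax: taxable = €2,720.00 − 2×€470.00 = €1,780.00
  €15.20 + 11.52% × (€1,780.00 − €400.00) = €15.20 + 11.52% × €1,380.00 = €174.18
Medical Insurance Levy: 3.5% × €2,720.00 = €95.20
Long-Term Care Levy: 3.38% × €2,720.00 = €91.94
Disability Insurance: 0.71% × €2,720.00 = €19.31
Total: €174.18 + €95.20 + €91.94 + €19.31 = €380.63

€380.63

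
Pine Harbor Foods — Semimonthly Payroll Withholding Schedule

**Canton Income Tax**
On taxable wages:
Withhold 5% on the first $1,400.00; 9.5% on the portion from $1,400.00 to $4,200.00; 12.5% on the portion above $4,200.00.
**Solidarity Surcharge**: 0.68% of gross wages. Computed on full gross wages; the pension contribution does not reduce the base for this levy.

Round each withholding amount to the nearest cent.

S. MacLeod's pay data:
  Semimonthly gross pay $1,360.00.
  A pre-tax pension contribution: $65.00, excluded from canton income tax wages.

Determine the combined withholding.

$74.00

Canton Income Tax: taxable = $1,360.00 − $65.00 = $1,295.00
  5% × $1,295.00 = $64.75
Solidarity Surcharge: 0.68% × $1,360.00 = $9.25
Total: $64.75 + $9.25 = $74.00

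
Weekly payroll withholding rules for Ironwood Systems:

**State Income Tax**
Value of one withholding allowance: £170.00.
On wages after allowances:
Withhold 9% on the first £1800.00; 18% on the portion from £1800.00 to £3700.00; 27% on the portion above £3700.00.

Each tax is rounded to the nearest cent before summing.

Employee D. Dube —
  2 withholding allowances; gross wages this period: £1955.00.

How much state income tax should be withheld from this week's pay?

State Income Tax: taxable = £1955.00 − 2×£170.00 = £1615.00
  9% × £1615.00 = £145.35

£145.35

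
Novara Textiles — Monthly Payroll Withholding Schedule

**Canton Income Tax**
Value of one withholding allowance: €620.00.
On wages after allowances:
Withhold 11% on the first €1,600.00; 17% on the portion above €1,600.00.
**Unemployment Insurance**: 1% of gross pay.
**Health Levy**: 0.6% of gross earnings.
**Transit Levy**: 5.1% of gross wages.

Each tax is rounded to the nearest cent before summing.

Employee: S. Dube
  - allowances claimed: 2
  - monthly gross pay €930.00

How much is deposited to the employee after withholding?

€867.69

Canton Income Tax: taxable = €930.00 − 2×€620.00 = €-310.00
  Taxable ≤ 0 → €0.00
Unemployment Insurance: 1% × €930.00 = €9.30
Health Levy: 0.6% × €930.00 = €5.58
Transit Levy: 5.1% × €930.00 = €47.43
Total withheld: €0.00 + €9.30 + €5.58 + €47.43 = €62.31
Net pay: €930.00 − €62.31 = €867.69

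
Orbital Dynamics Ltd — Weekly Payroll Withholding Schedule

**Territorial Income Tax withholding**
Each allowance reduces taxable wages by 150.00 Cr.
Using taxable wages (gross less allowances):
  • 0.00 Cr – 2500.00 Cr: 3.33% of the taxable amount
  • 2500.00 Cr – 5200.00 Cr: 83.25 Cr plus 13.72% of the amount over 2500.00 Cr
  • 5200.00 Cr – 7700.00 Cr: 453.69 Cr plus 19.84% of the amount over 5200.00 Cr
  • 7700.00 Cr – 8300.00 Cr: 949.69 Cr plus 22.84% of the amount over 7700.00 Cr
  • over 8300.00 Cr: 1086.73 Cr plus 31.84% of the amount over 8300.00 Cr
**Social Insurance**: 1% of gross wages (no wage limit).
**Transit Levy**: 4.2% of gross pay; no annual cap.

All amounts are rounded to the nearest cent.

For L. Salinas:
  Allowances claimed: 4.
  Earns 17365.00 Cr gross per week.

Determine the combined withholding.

4684.97 Cr

Territorial Income Tax: taxable = 17365.00 Cr − 4×150.00 Cr = 16765.00 Cr
  1086.73 Cr + 31.84% × (16765.00 Cr − 8300.00 Cr) = 1086.73 Cr + 31.84% × 8465.00 Cr = 3781.99 Cr
Social Insurance: 1% × 17365.00 Cr = 173.65 Cr
Transit Levy: 4.2% × 17365.00 Cr = 729.33 Cr
Total: 3781.99 Cr + 173.65 Cr + 729.33 Cr = 4684.97 Cr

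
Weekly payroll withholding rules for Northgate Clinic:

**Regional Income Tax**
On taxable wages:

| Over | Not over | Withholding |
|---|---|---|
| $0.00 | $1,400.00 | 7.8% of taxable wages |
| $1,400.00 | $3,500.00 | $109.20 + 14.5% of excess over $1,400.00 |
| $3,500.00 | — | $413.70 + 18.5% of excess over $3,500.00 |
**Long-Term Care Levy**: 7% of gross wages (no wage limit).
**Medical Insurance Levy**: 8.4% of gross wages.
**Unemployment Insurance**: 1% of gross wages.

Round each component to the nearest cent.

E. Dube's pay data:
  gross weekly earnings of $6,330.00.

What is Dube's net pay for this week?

$4,354.63

Regional Income Tax: taxable = $6,330.00
  $413.70 + 18.5% × ($6,330.00 − $3,500.00) = $413.70 + 18.5% × $2,830.00 = $937.25
Long-Term Care Levy: 7% × $6,330.00 = $443.10
Medical Insurance Levy: 8.4% × $6,330.00 = $531.72
Unemployment Insurance: 1% × $6,330.00 = $63.30
Total withheld: $937.25 + $443.10 + $531.72 + $63.30 = $1,975.37
Net pay: $6,330.00 − $1,975.37 = $4,354.63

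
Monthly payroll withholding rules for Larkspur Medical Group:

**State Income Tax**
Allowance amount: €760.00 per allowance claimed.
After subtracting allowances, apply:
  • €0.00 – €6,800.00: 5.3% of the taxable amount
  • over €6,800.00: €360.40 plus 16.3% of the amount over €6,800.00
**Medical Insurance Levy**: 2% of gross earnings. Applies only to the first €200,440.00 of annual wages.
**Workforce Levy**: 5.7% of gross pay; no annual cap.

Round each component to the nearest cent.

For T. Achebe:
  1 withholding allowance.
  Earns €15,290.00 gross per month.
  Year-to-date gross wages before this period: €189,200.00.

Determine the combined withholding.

€2,716.72

State Income Tax: taxable = €15,290.00 − 1×€760.00 = €14,530.00
  €360.40 + 16.3% × (€14,530.00 − €6,800.00) = €360.40 + 16.3% × €7,730.00 = €1,620.39
Medical Insurance Levy: cap €200,440.00 − YTD €189,200.00 = €11,240.00 subject; 2% × €11,240.00 = €224.80
Workforce Levy: 5.7% × €15,290.00 = €871.53
Total: €1,620.39 + €224.80 + €871.53 = €2,716.72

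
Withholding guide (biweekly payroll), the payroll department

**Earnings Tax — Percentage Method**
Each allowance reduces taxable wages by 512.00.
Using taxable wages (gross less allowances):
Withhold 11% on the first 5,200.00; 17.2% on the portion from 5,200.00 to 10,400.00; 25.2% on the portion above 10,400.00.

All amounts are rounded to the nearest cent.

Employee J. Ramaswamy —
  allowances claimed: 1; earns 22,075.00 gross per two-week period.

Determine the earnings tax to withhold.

4,279.48

Earnings Tax: taxable = 22,075.00 − 1×512.00 = 21,563.00
  1,466.40 + 25.2% × (21,563.00 − 10,400.00) = 1,466.40 + 25.2% × 11,163.00 = 4,279.48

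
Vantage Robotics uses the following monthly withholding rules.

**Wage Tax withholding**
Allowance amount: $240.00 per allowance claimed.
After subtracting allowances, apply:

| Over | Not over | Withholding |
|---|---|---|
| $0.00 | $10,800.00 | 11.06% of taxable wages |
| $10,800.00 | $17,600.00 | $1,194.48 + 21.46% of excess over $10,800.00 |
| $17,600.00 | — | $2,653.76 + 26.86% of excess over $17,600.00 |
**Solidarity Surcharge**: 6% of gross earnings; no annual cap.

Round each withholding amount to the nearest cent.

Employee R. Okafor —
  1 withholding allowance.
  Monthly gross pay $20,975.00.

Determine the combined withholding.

Wage Tax: taxable = $20,975.00 − 1×$240.00 = $20,735.00
  $2,653.76 + 26.86% × ($20,735.00 − $17,600.00) = $2,653.76 + 26.86% × $3,135.00 = $3,495.82
Solidarity Surcharge: 6% × $20,975.00 = $1,258.50
Total: $3,495.82 + $1,258.50 = $4,754.32

$4,754.32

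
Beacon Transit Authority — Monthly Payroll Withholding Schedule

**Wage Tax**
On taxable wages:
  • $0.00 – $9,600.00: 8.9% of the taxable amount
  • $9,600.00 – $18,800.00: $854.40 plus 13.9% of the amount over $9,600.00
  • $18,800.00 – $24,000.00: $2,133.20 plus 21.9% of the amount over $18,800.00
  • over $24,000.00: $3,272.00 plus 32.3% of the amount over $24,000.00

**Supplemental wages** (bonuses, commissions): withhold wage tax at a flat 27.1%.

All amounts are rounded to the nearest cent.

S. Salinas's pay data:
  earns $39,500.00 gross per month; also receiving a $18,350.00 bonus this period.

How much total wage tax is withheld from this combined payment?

Wage Tax: taxable = $39,500.00
  $3,272.00 + 32.3% × ($39,500.00 − $24,000.00) = $3,272.00 + 32.3% × $15,500.00 = $8,278.50
Supplemental (27.1% flat on bonus): 27.1% × $18,350.00 = $4,972.85
Total wage tax: $8,278.50 + $4,972.85 = $13,251.35

$13,251.35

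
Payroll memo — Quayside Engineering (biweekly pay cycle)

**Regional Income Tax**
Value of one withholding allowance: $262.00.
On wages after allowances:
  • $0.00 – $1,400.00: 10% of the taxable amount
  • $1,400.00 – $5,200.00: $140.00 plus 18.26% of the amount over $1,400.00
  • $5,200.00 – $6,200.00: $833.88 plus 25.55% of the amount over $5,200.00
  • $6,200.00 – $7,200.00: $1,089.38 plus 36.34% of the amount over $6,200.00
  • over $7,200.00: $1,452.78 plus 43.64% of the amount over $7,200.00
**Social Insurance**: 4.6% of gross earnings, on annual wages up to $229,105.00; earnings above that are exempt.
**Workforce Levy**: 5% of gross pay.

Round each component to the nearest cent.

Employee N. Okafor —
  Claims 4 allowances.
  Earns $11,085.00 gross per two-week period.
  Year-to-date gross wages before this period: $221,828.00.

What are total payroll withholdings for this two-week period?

Regional Income Tax: taxable = $11,085.00 − 4×$262.00 = $10,037.00
  $1,452.78 + 43.64% × ($10,037.00 − $7,200.00) = $1,452.78 + 43.64% × $2,837.00 = $2,690.85
Social Insurance: cap $229,105.00 − YTD $221,828.00 = $7,277.00 subject; 4.6% × $7,277.00 = $334.74
Workforce Levy: 5% × $11,085.00 = $554.25
Total: $2,690.85 + $334.74 + $554.25 = $3,579.84

$3,579.84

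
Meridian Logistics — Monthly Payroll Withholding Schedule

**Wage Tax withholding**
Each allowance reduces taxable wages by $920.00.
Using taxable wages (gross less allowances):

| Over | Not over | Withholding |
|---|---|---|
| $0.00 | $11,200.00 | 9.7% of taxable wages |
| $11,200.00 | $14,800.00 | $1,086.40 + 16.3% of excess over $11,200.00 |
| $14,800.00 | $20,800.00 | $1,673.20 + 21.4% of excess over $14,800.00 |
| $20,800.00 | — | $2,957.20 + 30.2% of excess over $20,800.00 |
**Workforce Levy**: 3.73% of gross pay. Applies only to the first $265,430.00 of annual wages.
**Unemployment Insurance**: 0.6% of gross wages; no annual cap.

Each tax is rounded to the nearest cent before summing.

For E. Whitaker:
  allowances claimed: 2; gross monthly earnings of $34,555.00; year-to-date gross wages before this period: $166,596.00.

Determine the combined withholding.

$8,051.76

Wage Tax: taxable = $34,555.00 − 2×$920.00 = $32,715.00
  $2,957.20 + 30.2% × ($32,715.00 − $20,800.00) = $2,957.20 + 30.2% × $11,915.00 = $6,555.53
Workforce Levy: 3.73% × $34,555.00 = $1,288.90
Unemployment Insurance: 0.6% × $34,555.00 = $207.33
Total: $6,555.53 + $1,288.90 + $207.33 = $8,051.76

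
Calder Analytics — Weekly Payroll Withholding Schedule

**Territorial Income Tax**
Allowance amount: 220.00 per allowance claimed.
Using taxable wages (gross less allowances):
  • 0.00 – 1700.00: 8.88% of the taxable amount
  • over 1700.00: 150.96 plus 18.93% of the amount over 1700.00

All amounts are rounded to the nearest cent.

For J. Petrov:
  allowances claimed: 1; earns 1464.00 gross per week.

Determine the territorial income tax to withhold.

Territorial Income Tax: taxable = 1464.00 − 1×220.00 = 1244.00
  8.88% × 1244.00 = 110.47

110.47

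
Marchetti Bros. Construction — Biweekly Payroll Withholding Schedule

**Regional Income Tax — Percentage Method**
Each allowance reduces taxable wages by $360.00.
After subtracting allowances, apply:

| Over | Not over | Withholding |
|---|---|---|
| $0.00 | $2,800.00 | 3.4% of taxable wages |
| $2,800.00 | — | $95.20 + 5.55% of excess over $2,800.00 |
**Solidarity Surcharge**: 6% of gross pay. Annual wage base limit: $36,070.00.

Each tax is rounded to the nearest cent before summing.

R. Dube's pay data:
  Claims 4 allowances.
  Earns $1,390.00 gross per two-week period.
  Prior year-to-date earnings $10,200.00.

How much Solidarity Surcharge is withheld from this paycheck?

Solidarity Surcharge: 6% × $1,390.00 = $83.40

$83.40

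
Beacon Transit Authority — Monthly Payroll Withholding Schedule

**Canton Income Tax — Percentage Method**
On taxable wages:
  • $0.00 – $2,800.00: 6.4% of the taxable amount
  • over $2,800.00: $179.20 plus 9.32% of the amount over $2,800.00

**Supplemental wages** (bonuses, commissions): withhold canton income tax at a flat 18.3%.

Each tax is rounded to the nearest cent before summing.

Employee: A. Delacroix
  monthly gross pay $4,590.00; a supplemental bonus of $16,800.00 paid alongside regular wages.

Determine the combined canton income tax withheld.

$3,420.43

Canton Income Tax: taxable = $4,590.00
  $179.20 + 9.32% × ($4,590.00 − $2,800.00) = $179.20 + 9.32% × $1,790.00 = $346.03
Supplemental (18.3% flat on bonus): 18.3% × $16,800.00 = $3,074.40
Total canton income tax: $346.03 + $3,074.40 = $3,420.43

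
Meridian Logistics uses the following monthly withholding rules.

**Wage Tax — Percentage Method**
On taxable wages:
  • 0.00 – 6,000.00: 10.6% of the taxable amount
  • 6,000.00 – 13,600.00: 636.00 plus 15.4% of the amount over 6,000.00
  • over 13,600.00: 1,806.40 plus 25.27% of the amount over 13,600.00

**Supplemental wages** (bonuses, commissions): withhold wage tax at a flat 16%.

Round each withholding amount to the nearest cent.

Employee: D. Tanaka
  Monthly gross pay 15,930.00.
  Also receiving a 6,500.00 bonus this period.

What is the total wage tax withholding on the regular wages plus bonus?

3,435.19

Wage Tax: taxable = 15,930.00
  1,806.40 + 25.27% × (15,930.00 − 13,600.00) = 1,806.40 + 25.27% × 2,330.00 = 2,395.19
Supplemental (16% flat on bonus): 16% × 6,500.00 = 1,040.00
Total wage tax: 2,395.19 + 1,040.00 = 3,435.19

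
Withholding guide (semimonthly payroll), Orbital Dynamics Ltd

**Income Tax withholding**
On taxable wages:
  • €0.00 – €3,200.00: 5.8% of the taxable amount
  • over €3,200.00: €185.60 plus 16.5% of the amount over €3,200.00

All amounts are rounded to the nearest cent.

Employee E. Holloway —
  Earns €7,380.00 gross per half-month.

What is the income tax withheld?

Income Tax: taxable = €7,380.00
  €185.60 + 16.5% × (€7,380.00 − €3,200.00) = €185.60 + 16.5% × €4,180.00 = €875.30

€875.30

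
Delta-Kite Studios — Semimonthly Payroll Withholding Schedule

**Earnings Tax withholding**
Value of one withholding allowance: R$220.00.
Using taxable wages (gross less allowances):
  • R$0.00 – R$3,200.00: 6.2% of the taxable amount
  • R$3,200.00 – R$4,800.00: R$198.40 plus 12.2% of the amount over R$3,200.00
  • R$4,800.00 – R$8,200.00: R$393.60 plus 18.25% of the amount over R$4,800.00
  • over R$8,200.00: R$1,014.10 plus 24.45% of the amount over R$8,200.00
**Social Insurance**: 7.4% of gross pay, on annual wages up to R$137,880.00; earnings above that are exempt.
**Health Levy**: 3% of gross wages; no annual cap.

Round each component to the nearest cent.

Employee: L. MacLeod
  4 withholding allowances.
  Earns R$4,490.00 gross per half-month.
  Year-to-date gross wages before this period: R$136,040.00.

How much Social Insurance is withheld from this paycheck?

Social Insurance: cap R$137,880.00 − YTD R$136,040.00 = R$1,840.00 subject; 7.4% × R$1,840.00 = R$136.16

R$136.16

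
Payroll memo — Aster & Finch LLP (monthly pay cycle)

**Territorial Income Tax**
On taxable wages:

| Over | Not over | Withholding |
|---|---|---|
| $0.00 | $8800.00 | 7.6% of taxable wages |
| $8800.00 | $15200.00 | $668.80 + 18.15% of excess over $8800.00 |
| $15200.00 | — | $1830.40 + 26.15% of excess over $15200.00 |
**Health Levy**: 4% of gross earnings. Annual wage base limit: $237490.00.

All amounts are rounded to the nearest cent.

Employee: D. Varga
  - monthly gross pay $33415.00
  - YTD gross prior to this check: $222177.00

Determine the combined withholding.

Territorial Income Tax: taxable = $33415.00
  $1830.40 + 26.15% × ($33415.00 − $15200.00) = $1830.40 + 26.15% × $18215.00 = $6593.62
Health Levy: cap $237490.00 − YTD $222177.00 = $15313.00 subject; 4% × $15313.00 = $612.52
Total: $6593.62 + $612.52 = $7206.14

$7206.14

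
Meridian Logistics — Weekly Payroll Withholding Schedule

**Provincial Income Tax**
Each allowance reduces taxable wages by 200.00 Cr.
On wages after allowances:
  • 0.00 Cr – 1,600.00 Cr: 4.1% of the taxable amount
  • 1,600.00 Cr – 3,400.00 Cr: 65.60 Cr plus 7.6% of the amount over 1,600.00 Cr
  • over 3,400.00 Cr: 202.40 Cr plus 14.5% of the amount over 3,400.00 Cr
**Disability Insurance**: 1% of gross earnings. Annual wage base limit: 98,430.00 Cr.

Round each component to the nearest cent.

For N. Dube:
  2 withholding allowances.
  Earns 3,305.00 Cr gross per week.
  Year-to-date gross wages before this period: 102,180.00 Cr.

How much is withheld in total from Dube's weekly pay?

164.78 Cr

Provincial Income Tax: taxable = 3,305.00 Cr − 2×200.00 Cr = 2,905.00 Cr
  65.60 Cr + 7.6% × (2,905.00 Cr − 1,600.00 Cr) = 65.60 Cr + 7.6% × 1,305.00 Cr = 164.78 Cr
Disability Insurance: YTD 102,180.00 Cr ≥ cap 98,430.00 Cr → 0.00 Cr
Total: 164.78 Cr + 0.00 Cr = 164.78 Cr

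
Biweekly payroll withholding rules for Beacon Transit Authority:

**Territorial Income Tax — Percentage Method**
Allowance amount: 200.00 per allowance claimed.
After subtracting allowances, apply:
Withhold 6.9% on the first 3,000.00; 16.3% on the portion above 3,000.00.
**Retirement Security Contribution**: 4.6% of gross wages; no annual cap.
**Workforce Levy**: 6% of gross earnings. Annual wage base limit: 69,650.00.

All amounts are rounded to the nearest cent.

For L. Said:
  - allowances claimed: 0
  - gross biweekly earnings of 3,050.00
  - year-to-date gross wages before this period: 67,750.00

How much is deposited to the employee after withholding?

2,580.55

Territorial Income Tax: taxable = 3,050.00
  207.00 + 16.3% × (3,050.00 − 3,000.00) = 207.00 + 16.3% × 50.00 = 215.15
Retirement Security Contribution: 4.6% × 3,050.00 = 140.30
Workforce Levy: cap 69,650.00 − YTD 67,750.00 = 1,900.00 subject; 6% × 1,900.00 = 114.00
Total withheld: 215.15 + 140.30 + 114.00 = 469.45
Net pay: 3,050.00 − 469.45 = 2,580.55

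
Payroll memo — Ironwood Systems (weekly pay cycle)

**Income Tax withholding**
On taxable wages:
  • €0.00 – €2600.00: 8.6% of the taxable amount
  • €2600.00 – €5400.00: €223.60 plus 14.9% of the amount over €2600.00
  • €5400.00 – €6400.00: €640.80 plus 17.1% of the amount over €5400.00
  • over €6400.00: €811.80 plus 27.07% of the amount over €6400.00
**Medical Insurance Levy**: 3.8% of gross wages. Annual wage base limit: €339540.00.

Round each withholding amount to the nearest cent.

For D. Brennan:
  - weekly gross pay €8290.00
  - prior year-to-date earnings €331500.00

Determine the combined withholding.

Income Tax: taxable = €8290.00
  €811.80 + 27.07% × (€8290.00 − €6400.00) = €811.80 + 27.07% × €1890.00 = €1323.42
Medical Insurance Levy: cap €339540.00 − YTD €331500.00 = €8040.00 subject; 3.8% × €8040.00 = €305.52
Total: €1323.42 + €305.52 = €1628.94

€1628.94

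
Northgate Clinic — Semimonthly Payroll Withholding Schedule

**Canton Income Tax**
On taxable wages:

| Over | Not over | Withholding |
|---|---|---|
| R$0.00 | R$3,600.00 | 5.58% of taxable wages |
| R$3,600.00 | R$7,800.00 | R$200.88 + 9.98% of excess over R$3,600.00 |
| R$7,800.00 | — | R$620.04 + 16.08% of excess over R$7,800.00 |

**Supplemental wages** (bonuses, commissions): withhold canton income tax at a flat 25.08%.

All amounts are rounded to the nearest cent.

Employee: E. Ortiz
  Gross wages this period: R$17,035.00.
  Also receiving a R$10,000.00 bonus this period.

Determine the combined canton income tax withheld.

Canton Income Tax: taxable = R$17,035.00
  R$620.04 + 16.08% × (R$17,035.00 − R$7,800.00) = R$620.04 + 16.08% × R$9,235.00 = R$2,105.03
Supplemental (25.08% flat on bonus): 25.08% × R$10,000.00 = R$2,508.00
Total canton income tax: R$2,105.03 + R$2,508.00 = R$4,613.03

R$4,613.03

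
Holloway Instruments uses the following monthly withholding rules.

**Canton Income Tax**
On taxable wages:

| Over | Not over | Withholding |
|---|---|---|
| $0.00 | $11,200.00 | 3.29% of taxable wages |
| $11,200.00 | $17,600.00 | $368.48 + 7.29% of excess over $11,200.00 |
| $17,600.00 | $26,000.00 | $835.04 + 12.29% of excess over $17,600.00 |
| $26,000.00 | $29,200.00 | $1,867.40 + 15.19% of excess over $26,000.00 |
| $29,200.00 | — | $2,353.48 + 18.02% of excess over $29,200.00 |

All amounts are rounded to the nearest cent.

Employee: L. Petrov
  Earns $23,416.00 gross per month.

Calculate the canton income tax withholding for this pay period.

$1,549.83

Canton Income Tax: taxable = $23,416.00
  $835.04 + 12.29% × ($23,416.00 − $17,600.00) = $835.04 + 12.29% × $5,816.00 = $1,549.83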